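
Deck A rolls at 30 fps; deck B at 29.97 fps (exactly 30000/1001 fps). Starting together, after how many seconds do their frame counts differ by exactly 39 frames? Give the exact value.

The gap grows by |30000/1001 − 30| = 30/1001 frames per second.
Time for a 39-frame gap: 39 ÷ (30/1001) = 1301.3 s.

1301.3 seconds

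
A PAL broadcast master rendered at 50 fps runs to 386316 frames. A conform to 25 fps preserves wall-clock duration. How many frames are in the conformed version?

193158 frames

Target frames = source frames × (target rate / source rate) = 386316 × (25)/(50) = 386316 × 1/2 = 193158.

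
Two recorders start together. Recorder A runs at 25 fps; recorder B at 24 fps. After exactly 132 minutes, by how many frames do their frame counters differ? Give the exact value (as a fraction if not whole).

132 min = 7920 s.
A emits 25 × 7920 = 198000 frames; B emits 24 × 7920 = 190080.
Difference = 7920 frames; B is behind A.

7920 frames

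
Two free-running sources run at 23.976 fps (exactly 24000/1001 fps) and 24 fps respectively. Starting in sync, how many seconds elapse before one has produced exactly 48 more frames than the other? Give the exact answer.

2002 seconds

The gap grows by |24 − 24000/1001| = 24/1001 frames per second.
Time for a 48-frame gap: 48 ÷ (24/1001) = 2002 s.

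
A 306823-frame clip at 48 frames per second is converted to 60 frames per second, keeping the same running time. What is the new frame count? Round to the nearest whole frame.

Frames at target rate = 306823 × (60) / (48) = 1534115/4 ≈ 383528.750.
Nearest whole frame: 383529.

383529 frames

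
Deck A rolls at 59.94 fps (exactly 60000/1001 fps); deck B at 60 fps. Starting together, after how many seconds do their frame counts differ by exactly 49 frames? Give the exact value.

The gap grows by |60 − 60000/1001| = 60/1001 frames per second.
Time for a 49-frame gap: 49 ÷ (60/1001) = 49049/60 s.

49049/60 seconds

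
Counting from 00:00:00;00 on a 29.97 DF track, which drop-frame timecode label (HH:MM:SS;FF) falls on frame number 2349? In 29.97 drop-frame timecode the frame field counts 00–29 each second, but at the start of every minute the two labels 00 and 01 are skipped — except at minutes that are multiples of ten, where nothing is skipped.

00:01:18;11

Ten DF minutes hold 17982 frames, so frame 2349 lies in block 0 (frames 0–17981) with 2349 frames into that block.
The block's first minute is 1800 frames and the rest 1798 each; 2349 frames reaches minute 1, so 0 × 18 + 1 × 2 = 2 labels have been skipped so far.
Adding those back, label number 2349 + 2 = 2351 at 30 labels/s is 78 s + 11 f = 0 h 1 min 18 s frame 11, i.e. 00:01:18;11.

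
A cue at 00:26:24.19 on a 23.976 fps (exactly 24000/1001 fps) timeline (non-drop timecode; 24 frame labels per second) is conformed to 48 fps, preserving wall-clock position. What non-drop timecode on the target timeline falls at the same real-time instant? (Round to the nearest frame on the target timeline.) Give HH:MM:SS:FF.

00:26:26:18

Source frame index: (0×3600 + 26×60 + 24) × 24 + 19 = 38035.
Real time: 38035 / (24000/1001) = 7614607/4800 s.
Target frame: (7614607/4800) × (48) = 7614607/100 ≈ 76146.070 → 76146.
At 48 labels/s: frame 76146 → 00:26:26:18.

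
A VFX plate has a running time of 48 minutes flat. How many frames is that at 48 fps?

48 min = 2880 s.
Frames = 2880 × 48 = 138240.

138240 frames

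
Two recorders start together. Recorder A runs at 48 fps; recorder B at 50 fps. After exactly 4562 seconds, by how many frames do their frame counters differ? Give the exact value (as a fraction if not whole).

9124 frames

A emits 48 × 4562 = 218976 frames; B emits 50 × 4562 = 228100.
Difference = 9124 frames; B is ahead of A.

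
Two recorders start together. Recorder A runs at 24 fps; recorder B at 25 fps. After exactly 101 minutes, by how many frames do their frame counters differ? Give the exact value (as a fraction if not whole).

6060 frames

101 min = 6060 s.
A emits 24 × 6060 = 145440 frames; B emits 25 × 6060 = 151500.
Difference = 6060 frames; B is ahead of A.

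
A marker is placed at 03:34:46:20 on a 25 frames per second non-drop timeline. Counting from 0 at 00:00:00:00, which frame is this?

Total seconds to the label: (3 × 3600 + 34 × 60 + 46) = 12886.
Frame index = 12886 × 25 + 20 = 322170.

frame 322170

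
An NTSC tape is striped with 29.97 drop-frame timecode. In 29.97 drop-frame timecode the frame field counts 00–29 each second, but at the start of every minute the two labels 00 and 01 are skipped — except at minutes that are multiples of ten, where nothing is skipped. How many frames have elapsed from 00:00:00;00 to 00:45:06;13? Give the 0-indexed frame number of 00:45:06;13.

Complete 10-minute blocks: 4, each 17982 frames → 71928.
Remaining 5 whole minutes in the current block: 1800 + 4 × 1798 = 8992 frames.
Within the current minute: 6 × 30 + 13 − 2 = 191 (labels ;00/;01 skipped at this minute). Total = 71928 + 8992 + 191 = 81111.

81111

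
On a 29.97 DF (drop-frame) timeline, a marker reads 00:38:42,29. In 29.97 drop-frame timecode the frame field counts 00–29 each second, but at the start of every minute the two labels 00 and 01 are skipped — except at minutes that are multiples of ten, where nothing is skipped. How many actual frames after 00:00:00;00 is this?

Complete 10-minute blocks: 3, each 17982 frames → 53946.
Remaining 8 whole minutes in the current block: 1800 + 7 × 1798 = 14386 frames.
Within the current minute: 42 × 30 + 29 − 2 = 1287 (labels ;00/;01 skipped at this minute). Total = 53946 + 14386 + 1287 = 69619.

69619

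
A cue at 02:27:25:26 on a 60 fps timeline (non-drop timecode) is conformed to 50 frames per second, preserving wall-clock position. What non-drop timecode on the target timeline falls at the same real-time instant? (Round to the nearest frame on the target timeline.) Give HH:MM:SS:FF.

02:27:25:22

Source frame index: (2×3600 + 27×60 + 25) × 60 + 26 = 530726.
Real time: 530726 / (60) = 265363/30 s.
Target frame: (265363/30) × (50) = 1326815/3 ≈ 442271.667 → 442272.
At 50 labels/s: frame 442272 → 02:27:25:22.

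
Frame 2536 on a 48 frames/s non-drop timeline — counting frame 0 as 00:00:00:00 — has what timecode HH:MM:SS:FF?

00:00:52:40

2536 ÷ 48 = 52 full seconds, remainder 40 frames.
52 s = 0 h 0 min 52 s.
Timecode: 00:00:52:40.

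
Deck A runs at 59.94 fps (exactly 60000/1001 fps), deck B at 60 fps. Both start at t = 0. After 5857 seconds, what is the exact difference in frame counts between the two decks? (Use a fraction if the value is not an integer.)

351420/1001 frames

A emits 60000/1001 × 5857 = 351420000/1001 frames; B emits 60 × 5857 = 351420.
Difference = 351420/1001 frames (≈ 351.0689); B is ahead of A.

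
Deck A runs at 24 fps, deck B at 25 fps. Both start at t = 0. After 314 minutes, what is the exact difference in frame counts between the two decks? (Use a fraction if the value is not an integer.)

314 min = 18840 s.
A emits 24 × 18840 = 452160 frames; B emits 25 × 18840 = 471000.
Difference = 18840 frames; B is ahead of A.

18840 frames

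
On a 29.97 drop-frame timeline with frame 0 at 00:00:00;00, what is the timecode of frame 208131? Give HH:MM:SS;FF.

01:55:44;19

Ten DF minutes hold 17982 frames, so frame 208131 lies in block 11 (frames 197802–215783) with 10329 frames into that block.
The block's first minute is 1800 frames and the rest 1798 each; 10329 frames reaches minute 5, so 11 × 18 + 5 × 2 = 208 labels have been skipped so far.
Adding those back, label number 208131 + 208 = 208339 at 30 labels/s is 6944 s + 19 f = 1 h 55 min 44 s frame 19, i.e. 01:55:44;19.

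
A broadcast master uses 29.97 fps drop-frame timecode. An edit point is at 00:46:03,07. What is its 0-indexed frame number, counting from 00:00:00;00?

82813

Complete 10-minute blocks: 4, each 17982 frames → 71928.
Remaining 6 whole minutes in the current block: 1800 + 5 × 1798 = 10790 frames.
Within the current minute: 3 × 30 + 7 − 2 = 95 (labels ;00/;01 skipped at this minute). Total = 71928 + 10790 + 95 = 82813.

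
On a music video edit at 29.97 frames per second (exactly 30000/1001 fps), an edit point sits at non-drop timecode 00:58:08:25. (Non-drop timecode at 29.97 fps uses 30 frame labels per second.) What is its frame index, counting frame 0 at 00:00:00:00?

Total seconds to the label: (0 × 3600 + 58 × 60 + 8) = 3488.
Frame index = 3488 × 30 + 25 = 104665.

frame 104665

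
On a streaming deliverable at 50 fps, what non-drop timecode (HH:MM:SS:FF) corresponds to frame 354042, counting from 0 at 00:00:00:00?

01:58:00:42

354042 ÷ 50 = 7080 full seconds, remainder 42 frames.
7080 s = 1 h 58 min 0 s.
Timecode: 01:58:00:42.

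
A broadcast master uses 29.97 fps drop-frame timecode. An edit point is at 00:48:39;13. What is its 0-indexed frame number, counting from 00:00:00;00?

87495

Complete 10-minute blocks: 4, each 17982 frames → 71928.
Remaining 8 whole minutes in the current block: 1800 + 7 × 1798 = 14386 frames.
Within the current minute: 39 × 30 + 13 − 2 = 1181 (labels ;00/;01 skipped at this minute). Total = 71928 + 14386 + 1181 = 87495.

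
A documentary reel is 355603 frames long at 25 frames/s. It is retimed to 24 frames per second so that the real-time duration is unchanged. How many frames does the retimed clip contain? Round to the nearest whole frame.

341379 frames

Frames at target rate = 355603 × (24) / (25) = 8534472/25 ≈ 341378.880.
Nearest whole frame: 341379.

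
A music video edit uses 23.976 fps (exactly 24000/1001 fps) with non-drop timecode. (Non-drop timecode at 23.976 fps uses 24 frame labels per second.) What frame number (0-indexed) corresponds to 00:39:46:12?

frame 57276

Total seconds to the label: (0 × 3600 + 39 × 60 + 46) = 2386.
Frame index = 2386 × 24 + 12 = 57276.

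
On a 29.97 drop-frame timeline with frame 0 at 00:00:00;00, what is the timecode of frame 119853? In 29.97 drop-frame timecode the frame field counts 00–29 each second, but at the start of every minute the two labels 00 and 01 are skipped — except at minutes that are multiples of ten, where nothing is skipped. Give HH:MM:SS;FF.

Each 10-minute DF block holds 10 × 60 × 30 − 9 × 2 = 17982 frames. 119853 ÷ 17982 → 6 full blocks, remainder 11961.
Within the partial block the first minute is 1800 frames and each further minute 1798, so 6 further minute boundaries passed. Total skipped labels = 18 × 6 + 2 × 6 = 120.
Non-drop label index = 119853 + 120 = 119973; at 30 labels/s that is 01:06:39:03, i.e. DF 01:06:39;03.

01:06:39;03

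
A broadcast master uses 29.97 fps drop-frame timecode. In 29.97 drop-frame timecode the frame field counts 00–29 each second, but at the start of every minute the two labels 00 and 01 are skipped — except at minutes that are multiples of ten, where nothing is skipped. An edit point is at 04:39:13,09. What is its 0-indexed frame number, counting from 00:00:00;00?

502095

As if non-drop at 30 labels/s: (4 × 3600 + 39 × 60 + 13) × 30 + 9 = 502599.
Minute boundaries passed: 279; those not divisible by 10: 279 − 27 = 252; dropped labels = 2 × 252 = 504.
Actual frame index = 502599 − 504 = 502095.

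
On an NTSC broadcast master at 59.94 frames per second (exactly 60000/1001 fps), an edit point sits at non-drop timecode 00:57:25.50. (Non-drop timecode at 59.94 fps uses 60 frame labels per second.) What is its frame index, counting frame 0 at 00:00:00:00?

frame 206750

Total seconds to the label: (0 × 3600 + 57 × 60 + 25) = 3445.
Frame index = 3445 × 60 + 50 = 206750.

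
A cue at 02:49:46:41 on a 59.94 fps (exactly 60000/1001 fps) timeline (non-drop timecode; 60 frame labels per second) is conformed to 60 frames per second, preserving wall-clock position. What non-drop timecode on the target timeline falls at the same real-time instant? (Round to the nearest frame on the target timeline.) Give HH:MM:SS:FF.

Source frame index: (2×3600 + 49×60 + 46) × 60 + 41 = 611201.
Real time: 611201 / (60000/1001) = 611812201/60000 s.
Target frame: (611812201/60000) × (60) = 611812201/1000 ≈ 611812.201 → 611812.
At 60 labels/s: frame 611812 → 02:49:56:52.

02:49:56:52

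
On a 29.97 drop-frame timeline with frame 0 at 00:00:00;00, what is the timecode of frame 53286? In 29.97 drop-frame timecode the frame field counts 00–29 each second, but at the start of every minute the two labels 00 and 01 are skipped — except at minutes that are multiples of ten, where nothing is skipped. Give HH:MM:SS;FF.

Each 10-minute DF block holds 10 × 60 × 30 − 9 × 2 = 17982 frames. 53286 ÷ 17982 → 2 full blocks, remainder 17322.
Within the partial block the first minute is 1800 frames and each further minute 1798, so 9 further minute boundaries passed. Total skipped labels = 18 × 2 + 2 × 9 = 54.
Non-drop label index = 53286 + 54 = 53340; at 30 labels/s that is 00:29:38:00, i.e. DF 00:29:38;00.

00:29:38;00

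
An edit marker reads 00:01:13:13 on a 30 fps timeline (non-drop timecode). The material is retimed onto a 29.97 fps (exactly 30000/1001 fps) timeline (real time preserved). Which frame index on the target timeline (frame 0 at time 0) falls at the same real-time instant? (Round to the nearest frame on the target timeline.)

Source frame index: (0×3600 + 1×60 + 13) × 30 + 13 = 2203.
Real time: 2203 / (30) = 2203/30 s.
Target frame: (2203/30) × (30000/1001) = 2203000/1001 ≈ 2200.799 → 2201.

frame 2201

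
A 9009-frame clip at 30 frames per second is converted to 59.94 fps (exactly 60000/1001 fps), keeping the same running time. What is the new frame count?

18000 frames

Target frames = source frames × (target rate / source rate) = 9009 × (60000/1001)/(30) = 9009 × 2000/1001 = 18000.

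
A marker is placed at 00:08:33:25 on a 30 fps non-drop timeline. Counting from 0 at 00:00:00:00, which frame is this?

Total seconds to the label: (0 × 3600 + 8 × 60 + 33) = 513.
Frame index = 513 × 30 + 25 = 15415.

15415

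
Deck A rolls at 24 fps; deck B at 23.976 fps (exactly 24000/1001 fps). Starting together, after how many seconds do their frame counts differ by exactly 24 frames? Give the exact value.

1001 seconds

The gap grows by |24000/1001 − 24| = 24/1001 frames per second.
Time for a 24-frame gap: 24 ÷ (24/1001) = 1001 s.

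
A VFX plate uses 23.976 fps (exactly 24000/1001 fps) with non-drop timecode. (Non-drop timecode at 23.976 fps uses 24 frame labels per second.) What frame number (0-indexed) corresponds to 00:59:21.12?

Total seconds to the label: (0 × 3600 + 59 × 60 + 21) = 3561.
Frame index = 3561 × 24 + 12 = 85476.

frame 85476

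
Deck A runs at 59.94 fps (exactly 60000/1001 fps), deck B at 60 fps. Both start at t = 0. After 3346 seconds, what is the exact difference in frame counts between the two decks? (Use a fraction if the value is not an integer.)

A emits 60000/1001 × 3346 = 28680000/143 frames; B emits 60 × 3346 = 200760.
Difference = 28680/143 frames (≈ 200.5594); B is ahead of A.

28680/143 frames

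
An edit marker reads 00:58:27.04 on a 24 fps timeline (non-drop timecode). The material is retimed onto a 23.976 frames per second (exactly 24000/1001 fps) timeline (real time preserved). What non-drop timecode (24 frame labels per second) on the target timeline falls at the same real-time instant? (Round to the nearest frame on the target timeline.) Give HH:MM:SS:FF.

00:58:23:16

Source frame index: (0×3600 + 58×60 + 27) × 24 + 4 = 84172.
Real time: 84172 / (24) = 21043/6 s.
Target frame: (21043/6) × (24000/1001) = 7652000/91 ≈ 84087.912 → 84088.
At 24 labels/s: frame 84088 → 00:58:23:16.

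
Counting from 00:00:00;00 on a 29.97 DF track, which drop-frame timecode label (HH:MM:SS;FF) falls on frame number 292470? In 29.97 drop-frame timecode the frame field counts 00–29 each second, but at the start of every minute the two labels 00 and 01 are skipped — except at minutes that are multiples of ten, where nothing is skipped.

02:42:38;22

Each 10-minute DF block holds 10 × 60 × 30 − 9 × 2 = 17982 frames. 292470 ÷ 17982 → 16 full blocks, remainder 4758.
Within the partial block the first minute is 1800 frames and each further minute 1798, so 2 further minute boundaries passed. Total skipped labels = 18 × 16 + 2 × 2 = 292.
Non-drop label index = 292470 + 292 = 292762; at 30 labels/s that is 02:42:38:22, i.e. DF 02:42:38;22.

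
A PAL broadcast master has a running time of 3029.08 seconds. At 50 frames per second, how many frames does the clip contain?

151454 frames

Frames = 3029.08 × 50 = 151454.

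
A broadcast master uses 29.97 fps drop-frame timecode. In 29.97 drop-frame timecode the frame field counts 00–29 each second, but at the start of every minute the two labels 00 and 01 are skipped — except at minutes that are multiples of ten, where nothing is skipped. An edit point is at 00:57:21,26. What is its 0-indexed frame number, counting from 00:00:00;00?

103152

Complete 10-minute blocks: 5, each 17982 frames → 89910.
Remaining 7 whole minutes in the current block: 1800 + 6 × 1798 = 12588 frames.
Within the current minute: 21 × 30 + 26 − 2 = 654 (labels ;00/;01 skipped at this minute). Total = 89910 + 12588 + 654 = 103152.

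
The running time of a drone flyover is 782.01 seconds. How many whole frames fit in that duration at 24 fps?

Frames = 782.01 × 24 = 469206/25 ≈ 18768.2400.
Complete frames: 18768.

18768 frames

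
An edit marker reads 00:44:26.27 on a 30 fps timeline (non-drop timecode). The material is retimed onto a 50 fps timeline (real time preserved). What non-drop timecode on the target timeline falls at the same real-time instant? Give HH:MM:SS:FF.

00:44:26:45

Source frame index: (0×3600 + 44×60 + 26) × 30 + 27 = 80007.
Real time: 80007 / (30) = 26669/10 s.
Target frame: (26669/10) × (50) = 133345.
At 50 labels/s: frame 133345 → 00:44:26:45.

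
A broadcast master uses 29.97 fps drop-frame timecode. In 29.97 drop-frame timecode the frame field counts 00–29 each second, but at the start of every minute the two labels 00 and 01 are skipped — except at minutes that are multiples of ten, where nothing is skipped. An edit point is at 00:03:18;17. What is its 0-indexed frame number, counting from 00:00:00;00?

As if non-drop at 30 labels/s: (0 × 3600 + 3 × 60 + 18) × 30 + 17 = 5957.
Minute boundaries passed: 3; those not divisible by 10: 3 − 0 = 3; dropped labels = 2 × 3 = 6.
Actual frame index = 5957 − 6 = 5951.

5951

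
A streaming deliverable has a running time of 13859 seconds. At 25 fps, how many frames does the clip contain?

346475 frames

Frames = 13859 × 25 = 346475.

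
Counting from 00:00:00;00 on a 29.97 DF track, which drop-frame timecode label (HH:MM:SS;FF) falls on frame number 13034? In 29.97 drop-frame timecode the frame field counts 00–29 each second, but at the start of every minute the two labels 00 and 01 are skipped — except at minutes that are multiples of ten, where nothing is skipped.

00:07:14;28

Ten DF minutes hold 17982 frames, so frame 13034 lies in block 0 (frames 0–17981) with 13034 frames into that block.
The block's first minute is 1800 frames and the rest 1798 each; 13034 frames reaches minute 7, so 0 × 18 + 7 × 2 = 14 labels have been skipped so far.
Adding those back, label number 13034 + 14 = 13048 at 30 labels/s is 434 s + 28 f = 0 h 7 min 14 s frame 28, i.e. 00:07:14;28.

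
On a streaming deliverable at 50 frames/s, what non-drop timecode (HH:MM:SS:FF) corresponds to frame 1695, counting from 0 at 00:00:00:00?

00:00:33:45

1695 ÷ 50 = 33 full seconds, remainder 45 frames.
33 s = 0 h 0 min 33 s.
Timecode: 00:00:33:45.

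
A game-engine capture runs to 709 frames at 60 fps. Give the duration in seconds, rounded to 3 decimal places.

Running time = 709 × 1/60 = 709/60 s ≈ 11.817 s.

11.817 seconds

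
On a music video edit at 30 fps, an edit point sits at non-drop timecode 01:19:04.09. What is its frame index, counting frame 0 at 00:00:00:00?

142329

Total seconds to the label: (1 × 3600 + 19 × 60 + 4) = 4744.
Frame index = 4744 × 30 + 9 = 142329.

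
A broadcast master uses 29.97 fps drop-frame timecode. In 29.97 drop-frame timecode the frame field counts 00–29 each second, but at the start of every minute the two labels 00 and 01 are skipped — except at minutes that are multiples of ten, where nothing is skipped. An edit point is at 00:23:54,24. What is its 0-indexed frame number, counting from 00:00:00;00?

43002

As if non-drop at 30 labels/s: (0 × 3600 + 23 × 60 + 54) × 30 + 24 = 43044.
Minute boundaries passed: 23; those not divisible by 10: 23 − 2 = 21; dropped labels = 2 × 21 = 42.
Actual frame index = 43044 − 42 = 43002.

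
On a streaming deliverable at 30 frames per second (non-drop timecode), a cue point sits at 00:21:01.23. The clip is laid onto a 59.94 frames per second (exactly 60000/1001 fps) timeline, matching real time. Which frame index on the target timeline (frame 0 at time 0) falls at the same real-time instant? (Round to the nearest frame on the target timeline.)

frame 75630

Source frame index: (0×3600 + 21×60 + 1) × 30 + 23 = 37853.
Real time: 37853 / (30) = 37853/30 s.
Target frame: (37853/30) × (60000/1001) = 75706000/1001 ≈ 75630.370 → 75630.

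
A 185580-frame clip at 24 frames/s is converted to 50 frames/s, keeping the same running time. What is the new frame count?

Target frames = source frames × (target rate / source rate) = 185580 × (50)/(24) = 185580 × 25/12 = 386625.

386625 frames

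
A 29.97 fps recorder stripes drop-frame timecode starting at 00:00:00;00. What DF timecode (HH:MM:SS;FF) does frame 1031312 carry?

09:33:31;14

Each 10-minute DF block holds 10 × 60 × 30 − 9 × 2 = 17982 frames. 1031312 ÷ 17982 → 57 full blocks, remainder 6338.
Within the partial block the first minute is 1800 frames and each further minute 1798, so 3 further minute boundaries passed. Total skipped labels = 18 × 57 + 2 × 3 = 1032.
Non-drop label index = 1031312 + 1032 = 1032344; at 30 labels/s that is 09:33:31:14, i.e. DF 09:33:31;14.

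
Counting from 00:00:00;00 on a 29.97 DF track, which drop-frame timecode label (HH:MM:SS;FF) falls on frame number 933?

00:00:31;03

Ten DF minutes hold 17982 frames, so frame 933 lies in block 0 (frames 0–17981) with 933 frames into that block.
The block's first minute is 1800 frames and the rest 1798 each; 933 frames reaches minute 0, so 0 × 18 + 0 × 2 = 0 labels have been skipped so far.
Adding those back, label number 933 + 0 = 933 at 30 labels/s is 31 s + 3 f = 0 h 0 min 31 s frame 3, i.e. 00:00:31;03.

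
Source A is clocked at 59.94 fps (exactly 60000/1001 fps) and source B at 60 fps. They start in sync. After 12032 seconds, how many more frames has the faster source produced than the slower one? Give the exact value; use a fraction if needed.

721920/1001 frames

A emits 60000/1001 × 12032 = 721920000/1001 frames; B emits 60 × 12032 = 721920.
Difference = 721920/1001 frames (≈ 721.1988); B is ahead of A.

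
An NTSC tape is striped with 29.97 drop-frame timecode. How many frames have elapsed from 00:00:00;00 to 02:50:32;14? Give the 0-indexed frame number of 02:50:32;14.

306668

As if non-drop at 30 labels/s: (2 × 3600 + 50 × 60 + 32) × 30 + 14 = 306974.
Minute boundaries passed: 170; those not divisible by 10: 170 − 17 = 153; dropped labels = 2 × 153 = 306.
Actual frame index = 306974 − 306 = 306668.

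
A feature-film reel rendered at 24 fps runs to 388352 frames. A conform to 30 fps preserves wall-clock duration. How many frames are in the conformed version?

485440 frames

Target frames = source frames × (target rate / source rate) = 388352 × (30)/(24) = 388352 × 5/4 = 485440.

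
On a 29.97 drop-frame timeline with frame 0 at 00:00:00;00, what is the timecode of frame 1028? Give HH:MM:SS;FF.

Each 10-minute DF block holds 10 × 60 × 30 − 9 × 2 = 17982 frames. 1028 ÷ 17982 → 0 full blocks, remainder 1028.
Within the partial block the first minute is 1800 frames and each further minute 1798, so 0 further minute boundaries passed. Total skipped labels = 18 × 0 + 2 × 0 = 0.
Non-drop label index = 1028 + 0 = 1028; at 30 labels/s that is 00:00:34:08, i.e. DF 00:00:34;08.

00:00:34;08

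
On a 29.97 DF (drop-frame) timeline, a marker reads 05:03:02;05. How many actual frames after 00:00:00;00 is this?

As if non-drop at 30 labels/s: (5 × 3600 + 3 × 60 + 2) × 30 + 5 = 545465.
Minute boundaries passed: 303; those not divisible by 10: 303 − 30 = 273; dropped labels = 2 × 273 = 546.
Actual frame index = 545465 − 546 = 544919.

544919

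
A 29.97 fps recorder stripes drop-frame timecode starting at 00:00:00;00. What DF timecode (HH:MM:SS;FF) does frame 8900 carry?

Ten DF minutes hold 17982 frames, so frame 8900 lies in block 0 (frames 0–17981) with 8900 frames into that block.
The block's first minute is 1800 frames and the rest 1798 each; 8900 frames reaches minute 4, so 0 × 18 + 4 × 2 = 8 labels have been skipped so far.
Adding those back, label number 8900 + 8 = 8908 at 30 labels/s is 296 s + 28 f = 0 h 4 min 56 s frame 28, i.e. 00:04:56;28.

00:04:56;28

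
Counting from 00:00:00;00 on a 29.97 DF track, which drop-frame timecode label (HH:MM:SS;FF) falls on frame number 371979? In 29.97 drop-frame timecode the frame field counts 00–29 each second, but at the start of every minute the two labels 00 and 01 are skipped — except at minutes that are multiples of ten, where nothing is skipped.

03:26:51;21

Each 10-minute DF block holds 10 × 60 × 30 − 9 × 2 = 17982 frames. 371979 ÷ 17982 → 20 full blocks, remainder 12339.
Within the partial block the first minute is 1800 frames and each further minute 1798, so 6 further minute boundaries passed. Total skipped labels = 18 × 20 + 2 × 6 = 372.
Non-drop label index = 371979 + 372 = 372351; at 30 labels/s that is 03:26:51:21, i.e. DF 03:26:51;21.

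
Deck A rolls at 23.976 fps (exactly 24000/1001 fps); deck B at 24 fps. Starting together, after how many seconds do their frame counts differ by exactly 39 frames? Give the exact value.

1626.625 seconds

The gap grows by |24 − 24000/1001| = 24/1001 frames per second.
Time for a 39-frame gap: 39 ÷ (24/1001) = 1626.625 s.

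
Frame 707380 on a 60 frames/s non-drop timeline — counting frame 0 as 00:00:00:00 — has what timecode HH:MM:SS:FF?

03:16:29:40

707380 ÷ 60 = 11789 full seconds, remainder 40 frames.
11789 s = 3 h 16 min 29 s.
Timecode: 03:16:29:40.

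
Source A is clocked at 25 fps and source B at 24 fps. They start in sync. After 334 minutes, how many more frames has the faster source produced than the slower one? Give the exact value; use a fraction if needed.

20040 frames

334 min = 20040 s.
A emits 25 × 20040 = 501000 frames; B emits 24 × 20040 = 480960.
Difference = 20040 frames; B is behind A.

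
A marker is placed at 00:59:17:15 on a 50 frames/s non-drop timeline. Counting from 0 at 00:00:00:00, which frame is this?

frame 177865

Total seconds to the label: (0 × 3600 + 59 × 60 + 17) = 3557.
Frame index = 3557 × 50 + 15 = 177865.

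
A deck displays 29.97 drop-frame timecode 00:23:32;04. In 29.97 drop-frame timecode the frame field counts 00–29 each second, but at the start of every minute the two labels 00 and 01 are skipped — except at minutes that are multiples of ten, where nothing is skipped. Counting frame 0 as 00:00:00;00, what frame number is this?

42322

As if non-drop at 30 labels/s: (0 × 3600 + 23 × 60 + 32) × 30 + 4 = 42364.
Minute boundaries passed: 23; those not divisible by 10: 23 − 2 = 21; dropped labels = 2 × 21 = 42.
Actual frame index = 42364 − 42 = 42322.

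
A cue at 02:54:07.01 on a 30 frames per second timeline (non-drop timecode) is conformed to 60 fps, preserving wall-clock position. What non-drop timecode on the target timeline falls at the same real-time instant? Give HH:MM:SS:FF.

Source frame index: (2×3600 + 54×60 + 7) × 30 + 1 = 313411.
Real time: 313411 / (30) = 313411/30 s.
Target frame: (313411/30) × (60) = 626822.
At 60 labels/s: frame 626822 → 02:54:07:02.

02:54:07:02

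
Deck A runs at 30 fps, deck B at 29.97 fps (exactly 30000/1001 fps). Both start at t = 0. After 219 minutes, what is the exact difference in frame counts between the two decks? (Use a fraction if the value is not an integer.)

219 min = 13140 s.
A emits 30 × 13140 = 394200 frames; B emits 30000/1001 × 13140 = 394200000/1001.
Difference = 394200/1001 frames (≈ 393.8062); B is behind A.

394200/1001 frames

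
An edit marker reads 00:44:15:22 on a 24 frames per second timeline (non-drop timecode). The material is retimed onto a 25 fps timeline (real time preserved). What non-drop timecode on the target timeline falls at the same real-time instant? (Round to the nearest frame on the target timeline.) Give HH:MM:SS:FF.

00:44:15:23

Source frame index: (0×3600 + 44×60 + 15) × 24 + 22 = 63742.
Real time: 63742 / (24) = 31871/12 s.
Target frame: (31871/12) × (25) = 796775/12 ≈ 66397.917 → 66398.
At 25 labels/s: frame 66398 → 00:44:15:23.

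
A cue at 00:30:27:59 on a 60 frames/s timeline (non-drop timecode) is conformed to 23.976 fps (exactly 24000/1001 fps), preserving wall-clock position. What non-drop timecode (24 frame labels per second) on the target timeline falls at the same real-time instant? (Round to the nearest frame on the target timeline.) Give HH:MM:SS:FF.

Source frame index: (0×3600 + 30×60 + 27) × 60 + 59 = 109679.
Real time: 109679 / (60) = 109679/60 s.
Target frame: (109679/60) × (24000/1001) = 43871600/1001 ≈ 43827.772 → 43828.
At 24 labels/s: frame 43828 → 00:30:26:04.

00:30:26:04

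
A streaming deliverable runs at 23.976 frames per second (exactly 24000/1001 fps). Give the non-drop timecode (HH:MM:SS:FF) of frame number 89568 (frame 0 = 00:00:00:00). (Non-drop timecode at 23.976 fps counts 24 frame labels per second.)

89568 ÷ 24 = 3732 full seconds, remainder 0 frames.
3732 s = 1 h 2 min 12 s.
Timecode: 01:02:12:00.

01:02:12:00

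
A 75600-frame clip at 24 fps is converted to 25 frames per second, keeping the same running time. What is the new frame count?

Target frames = source frames × (target rate / source rate) = 75600 × (25)/(24) = 75600 × 25/24 = 78750.

78750 frames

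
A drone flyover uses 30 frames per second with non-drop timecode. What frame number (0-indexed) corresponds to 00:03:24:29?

6149

Total seconds to the label: (0 × 3600 + 3 × 60 + 24) = 204.
Frame index = 204 × 30 + 29 = 6149.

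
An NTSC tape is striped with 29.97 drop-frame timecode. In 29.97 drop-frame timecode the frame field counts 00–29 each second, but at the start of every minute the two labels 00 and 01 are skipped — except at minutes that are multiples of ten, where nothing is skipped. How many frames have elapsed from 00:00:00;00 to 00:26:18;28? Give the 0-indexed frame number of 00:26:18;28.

Complete 10-minute blocks: 2, each 17982 frames → 35964.
Remaining 6 whole minutes in the current block: 1800 + 5 × 1798 = 10790 frames.
Within the current minute: 18 × 30 + 28 − 2 = 566 (labels ;00/;01 skipped at this minute). Total = 35964 + 10790 + 566 = 47320.

47320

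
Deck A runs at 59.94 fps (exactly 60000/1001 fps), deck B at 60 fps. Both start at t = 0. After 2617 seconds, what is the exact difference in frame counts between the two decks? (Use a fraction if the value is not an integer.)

157020/1001 frames

A emits 60000/1001 × 2617 = 157020000/1001 frames; B emits 60 × 2617 = 157020.
Difference = 157020/1001 frames (≈ 156.8631); B is ahead of A.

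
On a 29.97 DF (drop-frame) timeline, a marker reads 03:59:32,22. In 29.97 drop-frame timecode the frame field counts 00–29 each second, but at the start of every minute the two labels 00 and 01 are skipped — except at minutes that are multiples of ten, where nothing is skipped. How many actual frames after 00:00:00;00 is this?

430750

Complete 10-minute blocks: 23, each 17982 frames → 413586.
Remaining 9 whole minutes in the current block: 1800 + 8 × 1798 = 16184 frames.
Within the current minute: 32 × 30 + 22 − 2 = 980 (labels ;00/;01 skipped at this minute). Total = 413586 + 16184 + 980 = 430750.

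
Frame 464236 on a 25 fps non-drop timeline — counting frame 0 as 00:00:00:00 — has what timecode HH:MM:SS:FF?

464236 ÷ 25 = 18569 full seconds, remainder 11 frames.
18569 s = 5 h 9 min 29 s.
Timecode: 05:09:29:11.

05:09:29:11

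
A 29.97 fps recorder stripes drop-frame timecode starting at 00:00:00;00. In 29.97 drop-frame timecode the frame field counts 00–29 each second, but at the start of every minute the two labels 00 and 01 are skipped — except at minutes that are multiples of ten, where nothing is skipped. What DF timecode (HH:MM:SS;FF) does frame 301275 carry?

Ten DF minutes hold 17982 frames, so frame 301275 lies in block 16 (frames 287712–305693) with 13563 frames into that block.
The block's first minute is 1800 frames and the rest 1798 each; 13563 frames reaches minute 7, so 16 × 18 + 7 × 2 = 302 labels have been skipped so far.
Adding those back, label number 301275 + 302 = 301577 at 30 labels/s is 10052 s + 17 f = 2 h 47 min 32 s frame 17, i.e. 02:47:32;17.

02:47:32;17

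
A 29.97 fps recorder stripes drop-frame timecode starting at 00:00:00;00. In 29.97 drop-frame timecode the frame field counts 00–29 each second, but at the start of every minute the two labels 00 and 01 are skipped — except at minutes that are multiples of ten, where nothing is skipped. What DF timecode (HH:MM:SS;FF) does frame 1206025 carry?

Ten DF minutes hold 17982 frames, so frame 1206025 lies in block 67 (frames 1204794–1222775) with 1231 frames into that block.
The block's first minute is 1800 frames and the rest 1798 each; 1231 frames reaches minute 0, so 67 × 18 + 0 × 2 = 1206 labels have been skipped so far.
Adding those back, label number 1206025 + 1206 = 1207231 at 30 labels/s is 40241 s + 1 f = 11 h 10 min 41 s frame 1, i.e. 11:10:41;01.

11:10:41;01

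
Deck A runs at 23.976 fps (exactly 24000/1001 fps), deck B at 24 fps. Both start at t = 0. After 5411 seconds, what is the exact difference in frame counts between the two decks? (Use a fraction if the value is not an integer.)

A emits 24000/1001 × 5411 = 18552000/143 frames; B emits 24 × 5411 = 129864.
Difference = 18552/143 frames (≈ 129.7343); B is ahead of A.

18552/143 frames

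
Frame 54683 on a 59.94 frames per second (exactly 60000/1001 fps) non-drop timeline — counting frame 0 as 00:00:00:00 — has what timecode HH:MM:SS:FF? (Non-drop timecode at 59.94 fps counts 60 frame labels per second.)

54683 ÷ 60 = 911 full seconds, remainder 23 frames.
911 s = 0 h 15 min 11 s.
Timecode: 00:15:11:23.

00:15:11:23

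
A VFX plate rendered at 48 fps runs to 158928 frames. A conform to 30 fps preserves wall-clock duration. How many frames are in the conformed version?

99330 frames

Target frames = source frames × (target rate / source rate) = 158928 × (30)/(48) = 158928 × 5/8 = 99330.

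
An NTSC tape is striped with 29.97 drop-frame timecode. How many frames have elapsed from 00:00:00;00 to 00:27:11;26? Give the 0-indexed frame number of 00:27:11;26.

48906

As if non-drop at 30 labels/s: (0 × 3600 + 27 × 60 + 11) × 30 + 26 = 48956.
Minute boundaries passed: 27; those not divisible by 10: 27 − 2 = 25; dropped labels = 2 × 25 = 50.
Actual frame index = 48956 − 50 = 48906.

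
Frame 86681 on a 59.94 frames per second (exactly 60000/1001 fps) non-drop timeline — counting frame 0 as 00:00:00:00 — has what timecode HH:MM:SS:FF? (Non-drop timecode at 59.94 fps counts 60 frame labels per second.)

86681 ÷ 60 = 1444 full seconds, remainder 41 frames.
1444 s = 0 h 24 min 4 s.
Timecode: 00:24:04:41.

00:24:04:41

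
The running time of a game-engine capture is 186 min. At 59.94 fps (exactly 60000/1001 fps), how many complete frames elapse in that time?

186 min = 11160 s.
Frames = 11160 × 60000/1001 = 669600000/1001 ≈ 668931.0689.
Complete frames: 668931.

668931 frames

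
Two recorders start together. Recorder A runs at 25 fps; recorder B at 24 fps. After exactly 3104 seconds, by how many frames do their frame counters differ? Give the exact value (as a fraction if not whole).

3104 frames

A emits 25 × 3104 = 77600 frames; B emits 24 × 3104 = 74496.
Difference = 3104 frames; B is behind A.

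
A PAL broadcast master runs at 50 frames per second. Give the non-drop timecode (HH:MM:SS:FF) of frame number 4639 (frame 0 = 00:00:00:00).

00:01:32:39

4639 ÷ 50 = 92 full seconds, remainder 39 frames.
92 s = 0 h 1 min 32 s.
Timecode: 00:01:32:39.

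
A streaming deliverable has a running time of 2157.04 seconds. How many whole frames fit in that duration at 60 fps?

Frames = 2157.04 × 60 = 647112/5 ≈ 129422.4000.
Complete frames: 129422.

129422 frames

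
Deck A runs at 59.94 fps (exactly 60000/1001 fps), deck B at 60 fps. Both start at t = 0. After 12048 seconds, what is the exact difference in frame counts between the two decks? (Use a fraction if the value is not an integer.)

A emits 60000/1001 × 12048 = 722880000/1001 frames; B emits 60 × 12048 = 722880.
Difference = 722880/1001 frames (≈ 722.1578); B is ahead of A.

722880/1001 frames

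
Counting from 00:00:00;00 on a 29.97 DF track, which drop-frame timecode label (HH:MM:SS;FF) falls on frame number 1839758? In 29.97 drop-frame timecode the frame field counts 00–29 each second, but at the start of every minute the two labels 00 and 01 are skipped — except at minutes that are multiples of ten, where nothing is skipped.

Each 10-minute DF block holds 10 × 60 × 30 − 9 × 2 = 17982 frames. 1839758 ÷ 17982 → 102 full blocks, remainder 5594.
Within the partial block the first minute is 1800 frames and each further minute 1798, so 3 further minute boundaries passed. Total skipped labels = 18 × 102 + 2 × 3 = 1842.
Non-drop label index = 1839758 + 1842 = 1841600; at 30 labels/s that is 17:03:06:20, i.e. DF 17:03:06;20.

17:03:06;20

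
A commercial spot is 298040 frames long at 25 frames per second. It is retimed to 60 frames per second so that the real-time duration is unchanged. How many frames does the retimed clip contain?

Target frames = source frames × (target rate / source rate) = 298040 × (60)/(25) = 298040 × 12/5 = 715296.

715296 frames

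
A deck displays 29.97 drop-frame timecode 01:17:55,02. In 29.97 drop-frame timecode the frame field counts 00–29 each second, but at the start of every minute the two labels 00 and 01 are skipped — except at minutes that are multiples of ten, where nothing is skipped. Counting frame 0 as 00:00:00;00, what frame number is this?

Complete 10-minute blocks: 7, each 17982 frames → 125874.
Remaining 7 whole minutes in the current block: 1800 + 6 × 1798 = 12588 frames.
Within the current minute: 55 × 30 + 2 − 2 = 1650 (labels ;00/;01 skipped at this minute). Total = 125874 + 12588 + 1650 = 140112.

140112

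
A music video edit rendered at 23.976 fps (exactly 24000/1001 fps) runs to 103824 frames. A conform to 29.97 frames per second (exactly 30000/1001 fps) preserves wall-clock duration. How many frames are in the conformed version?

Target frames = source frames × (target rate / source rate) = 103824 × (30000/1001)/(24000/1001) = 103824 × 5/4 = 129780.

129780 frames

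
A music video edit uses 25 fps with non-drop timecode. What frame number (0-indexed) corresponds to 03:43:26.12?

Total seconds to the label: (3 × 3600 + 43 × 60 + 26) = 13406.
Frame index = 13406 × 25 + 12 = 335162.

frame 335162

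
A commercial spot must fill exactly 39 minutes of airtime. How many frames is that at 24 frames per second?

39 min = 2340 s.
Frames = 2340 × 24 = 56160.

56160 frames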